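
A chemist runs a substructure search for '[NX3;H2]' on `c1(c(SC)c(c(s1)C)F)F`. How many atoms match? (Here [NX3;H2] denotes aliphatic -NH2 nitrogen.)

0

The query [NX3;H2] means: aliphatic N with 3 total connections, two of them H — an -NH2 nitrogen (amine or amide).
Check the 10 heavy atoms by environment: 1× s (aromatic, H0, X2) → no; 4× c (aromatic, H0, X3) → no; 2× C (H3, X4) → no; 2× F (H0, X1) → no; 1× S (H0, X2) → no.
No environment satisfies the query, so 0 matching atoms.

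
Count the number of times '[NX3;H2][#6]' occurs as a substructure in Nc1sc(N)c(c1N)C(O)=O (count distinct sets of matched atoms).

3

[NX3;H2][#6] is the SMARTS for a primary amine: a trivalent nitrogen with two H attached to carbon.
The molecule carries 3 separate instances of a primary amino group (-NH2) meeting every constraint; each maps to a distinct set of atoms, giving 3 matches.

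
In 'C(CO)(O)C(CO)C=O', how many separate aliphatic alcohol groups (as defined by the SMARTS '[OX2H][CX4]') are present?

[OX2H][CX4] is the SMARTS for an aliphatic alcohol: a hydroxyl oxygen bound to an sp3 (X4) carbon.
The molecule carries 3 separate instances of a hydroxyl group (-OH) meeting every constraint; each maps to a distinct set of atoms, giving 3 matches.

3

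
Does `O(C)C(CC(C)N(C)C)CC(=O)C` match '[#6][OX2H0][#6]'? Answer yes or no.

The pattern [#6][OX2H0][#6] describes an aliphatic oxygen bridging two carbons with no H on the oxygen — an ether.
The molecule carries a methoxy ether (-OCH3), whose atoms satisfy every constraint of the query, so the pattern matches.

Yes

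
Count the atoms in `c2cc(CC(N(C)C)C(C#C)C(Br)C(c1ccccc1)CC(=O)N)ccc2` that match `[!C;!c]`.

4

The query [!C;!c] means: neither aliphatic nor aromatic carbon — same as [!#6].
Check the 27 heavy atoms by environment: 11× C → no; 12× c (aromatic) → no; 1× Br → match; 2× N → match; 1× O → match.
Summing the matching environments: 1 + 2 + 1 = 4 matching atoms.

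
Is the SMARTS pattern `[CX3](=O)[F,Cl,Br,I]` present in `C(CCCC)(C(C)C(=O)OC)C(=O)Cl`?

The pattern [CX3](=O)[F,Cl,Br,I] describes a carbonyl carbon bonded to a halogen — an acyl halide.
The molecule carries an acyl chloride (-C(=O)Cl), whose atoms satisfy every constraint of the query, so the pattern matches.

Yes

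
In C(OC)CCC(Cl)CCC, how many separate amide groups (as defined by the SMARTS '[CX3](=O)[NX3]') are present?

0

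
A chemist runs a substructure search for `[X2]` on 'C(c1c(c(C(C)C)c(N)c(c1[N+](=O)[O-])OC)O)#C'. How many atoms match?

4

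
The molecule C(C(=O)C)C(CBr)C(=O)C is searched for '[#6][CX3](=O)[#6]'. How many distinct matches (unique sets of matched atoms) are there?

2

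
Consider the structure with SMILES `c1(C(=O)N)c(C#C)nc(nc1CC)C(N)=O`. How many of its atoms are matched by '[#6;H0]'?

7

Check the 16 heavy atoms by environment: 2× n (aromatic, H0) → no; 4× c (aromatic, H0) → match; 3× C (H0) → match; 2× O (H0) → no; 2× N (H2) → no; 1× C (H1) → no; 1× C (H2) → no; 1× C (H3) → no.
Summing the matching environments: 4 + 3 = 7 matching atoms.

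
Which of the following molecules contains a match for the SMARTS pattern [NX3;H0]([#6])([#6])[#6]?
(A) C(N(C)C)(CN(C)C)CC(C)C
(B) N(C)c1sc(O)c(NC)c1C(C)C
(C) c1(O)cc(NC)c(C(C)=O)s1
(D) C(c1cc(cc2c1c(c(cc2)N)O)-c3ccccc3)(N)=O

[NX3;H0]([#6])([#6])[#6] describes a trivalent nitrogen with no H, bonded to three carbons (a tertiary amine).
(A) contains a dimethylamino group (-N(CH3)2), which satisfies every atom and bond constraint.
(B) has an N-methylamino group (-NHCH3) but the nitrogen still has one H (H1), not H0.
(C) has an N-methylamino group (-NHCH3) but the nitrogen still has one H (H1), not H0.
(D) has a primary amide (-C(=O)NH2) but the amide nitrogen has H2 and only one carbon neighbour.
So the answer is (A).

A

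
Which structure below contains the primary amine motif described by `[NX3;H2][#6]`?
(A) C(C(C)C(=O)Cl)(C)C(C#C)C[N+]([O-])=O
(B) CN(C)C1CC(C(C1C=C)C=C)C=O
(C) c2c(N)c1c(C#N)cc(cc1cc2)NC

C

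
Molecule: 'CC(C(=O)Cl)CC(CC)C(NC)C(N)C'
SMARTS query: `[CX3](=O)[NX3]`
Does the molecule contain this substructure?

No

The pattern [CX3](=O)[NX3] describes a carbonyl carbon bonded to a trivalent nitrogen — an amide.
The closest candidate here is a primary amino group (-NH2), but the -NH2 is not attached to a carbonyl carbon. No other fragment satisfies the full query, so there is no match.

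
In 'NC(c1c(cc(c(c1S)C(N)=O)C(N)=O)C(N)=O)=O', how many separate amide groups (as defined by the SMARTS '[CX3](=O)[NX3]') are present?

4

[CX3](=O)[NX3] is the SMARTS for an amide: a carbonyl carbon bonded to a trivalent nitrogen.
The molecule carries 4 separate instances of a primary amide (-C(=O)NH2) meeting every constraint; each maps to a distinct set of atoms, giving 4 matches.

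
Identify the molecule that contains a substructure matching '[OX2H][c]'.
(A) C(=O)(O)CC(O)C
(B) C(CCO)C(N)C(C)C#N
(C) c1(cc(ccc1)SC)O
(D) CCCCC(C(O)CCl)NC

[OX2H][c] describes a hydroxyl oxygen attached to an aromatic carbon (a phenol).
(A) has a hydroxyl group (-OH) but the -OH is on an aliphatic carbon, not an aromatic c.
(B) has a hydroxyl group (-OH) but the -OH is on an aliphatic carbon, not an aromatic c.
(C) contains a hydroxyl group (-OH), which satisfies every atom and bond constraint.
(D) has a hydroxyl group (-OH) but the -OH is on an aliphatic carbon, not an aromatic c.
So the answer is (C).

C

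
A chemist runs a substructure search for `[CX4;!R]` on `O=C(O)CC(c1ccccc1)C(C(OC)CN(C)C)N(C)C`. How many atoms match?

10

The query [CX4;!R] means: aliphatic carbon with four total connections, not in a ring.
Check the 22 heavy atoms by environment: 10× C (X4, acyclic) → match; 2× N (X3, acyclic) → no; 1× C (X3, acyclic) → no; 1× O (X1, acyclic) → no; 2× O (X2, acyclic) → no; 6× c (aromatic, X3, in 6-ring) → no.
That gives 10 matching atoms.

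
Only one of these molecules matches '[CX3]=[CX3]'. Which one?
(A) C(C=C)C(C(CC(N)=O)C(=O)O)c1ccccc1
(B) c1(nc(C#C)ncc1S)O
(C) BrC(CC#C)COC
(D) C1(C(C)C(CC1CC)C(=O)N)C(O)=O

[CX3]=[CX3] describes a non-aromatic C=C double bond between two sp2 carbons (an alkene).
(A) contains a vinyl group (-CH=CH2), which satisfies every atom and bond constraint.
(B) has an ethynyl group (-C#CH) but the C-C bond is a triple bond, not a double bond.
(C) has an ethynyl group (-C#CH) but the C-C bond is a triple bond, not a double bond.
(D) has an ethyl group (-CH2CH3) but its C-C bond is a single bond between CX4 carbons, not CX3=CX3.
So the answer is (A).

A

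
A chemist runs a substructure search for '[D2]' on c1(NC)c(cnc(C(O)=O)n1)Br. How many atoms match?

Check the 12 heavy atoms by environment: 2× n (aromatic, D2) → match; 3× c (aromatic, D3) → no; 1× c (aromatic, D2) → match; 1× Br (D1) → no; 1× N (D2) → match; 1× C (D1) → no; 1× C (D3) → no; 2× O (D1) → no.
Summing the matching environments: 2 + 1 + 1 = 4 matching atoms.

4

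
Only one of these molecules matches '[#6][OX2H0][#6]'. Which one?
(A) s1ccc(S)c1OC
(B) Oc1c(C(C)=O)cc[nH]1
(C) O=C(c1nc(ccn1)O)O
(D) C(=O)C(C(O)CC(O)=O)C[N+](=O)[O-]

[#6][OX2H0][#6] describes an aliphatic oxygen bridging two carbons with no H on the oxygen (an ether).
(A) contains a methoxy ether (-OCH3), which satisfies every atom and bond constraint.
(B) has a hydroxyl group (-OH) but the oxygen has H1, not H0 bridging two carbons.
(C) has a carboxylic acid group (-C(=O)OH) but the -OH oxygen has H1; the =O is OX1, not OX2.
(D) has a hydroxyl group (-OH) but the oxygen has H1, not H0 bridging two carbons.
So the answer is (A).

A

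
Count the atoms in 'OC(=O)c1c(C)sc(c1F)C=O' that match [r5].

The query [r5] means: r5 matches atoms in a five-membered ring.
Check the 12 heavy atoms by environment: 1× s (aromatic, in 5-ring) → match; 4× c (aromatic, in 5-ring) → match; 3× C (acyclic) → no; 3× O (acyclic) → no; 1× F (acyclic) → no.
Summing the matching environments: 1 + 4 = 5 matching atoms.

5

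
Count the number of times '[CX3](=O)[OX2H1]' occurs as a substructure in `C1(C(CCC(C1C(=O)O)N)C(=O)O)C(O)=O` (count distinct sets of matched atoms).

3

[CX3](=O)[OX2H1] is the SMARTS for a carboxylic acid: an sp2 carbon double-bonded to O and single-bonded to an -OH oxygen.
The molecule carries 3 separate instances of a carboxylic acid group (-C(=O)OH) meeting every constraint; each maps to a distinct set of atoms, giving 3 matches.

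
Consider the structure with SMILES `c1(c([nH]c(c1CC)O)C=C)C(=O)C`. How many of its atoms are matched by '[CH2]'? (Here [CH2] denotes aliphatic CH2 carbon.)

The query [CH2] means: aliphatic carbon with exactly two hydrogens.
Check the 13 heavy atoms by environment: 1× n (aromatic, H1) → no; 4× c (aromatic, H0) → no; 1× C (H1) → no; 2× C (H2) → match; 2× C (H3) → no; 1× C (H0) → no; 1× O (H0) → no; 1× O (H1) → no.
That gives 2 matching atoms.

2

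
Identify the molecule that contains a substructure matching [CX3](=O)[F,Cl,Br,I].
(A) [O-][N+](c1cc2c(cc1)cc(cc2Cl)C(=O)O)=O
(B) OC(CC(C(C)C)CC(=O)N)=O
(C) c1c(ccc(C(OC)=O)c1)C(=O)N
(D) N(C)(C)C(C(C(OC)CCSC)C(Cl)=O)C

[CX3](=O)[F,Cl,Br,I] describes a carbonyl carbon bonded to a halogen (an acyl halide).
(A) has a chloro substituent but the Cl is not on a carbonyl carbon.
(B) has a carboxylic acid group (-C(=O)OH) but the carbonyl is bonded to -OH, not to a halogen.
(C) has a methyl-ester group (-C(=O)OCH3) but the carbonyl is bonded to -O-C, not to a halogen.
(D) contains an acyl chloride (-C(=O)Cl), which satisfies every atom and bond constraint.
So the answer is (D).

D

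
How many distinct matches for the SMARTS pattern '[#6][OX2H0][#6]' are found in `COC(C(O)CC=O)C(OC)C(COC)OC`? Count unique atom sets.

4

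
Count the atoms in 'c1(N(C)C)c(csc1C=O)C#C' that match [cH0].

3

The query [cH0] means: aromatic carbon with no attached hydrogen (substituted or ring-fusion).
Check the 12 heavy atoms by environment: 1× s (aromatic, H0) → no; 3× c (aromatic, H0) → match; 1× c (aromatic, H1) → no; 1× N (H0) → no; 2× C (H3) → no; 1× C (H0) → no; 2× C (H1) → no; 1× O (H0) → no.
That gives 3 matching atoms.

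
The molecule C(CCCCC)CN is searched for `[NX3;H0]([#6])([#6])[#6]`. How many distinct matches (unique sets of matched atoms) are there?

[NX3;H0]([#6])([#6])[#6] is the SMARTS for a tertiary amine: a trivalent nitrogen with no H, bonded to three carbons.
The molecule has a primary amino group (-NH2), but the nitrogen has H2, not H0 with three carbons; nothing else fits, so there are 0 matches.

0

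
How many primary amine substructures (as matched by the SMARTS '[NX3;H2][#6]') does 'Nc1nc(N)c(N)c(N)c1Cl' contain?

[NX3;H2][#6] is the SMARTS for a primary amine: a trivalent nitrogen with two H attached to carbon.
The molecule carries 4 separate instances of a primary amino group (-NH2) meeting every constraint; each maps to a distinct set of atoms, giving 4 matches.

4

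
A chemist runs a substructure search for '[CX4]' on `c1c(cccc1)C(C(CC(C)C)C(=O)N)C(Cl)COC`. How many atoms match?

The query [CX4] means: C with X4: aliphatic carbon with exactly 4 total connections (bonds + H).
Check the 20 heavy atoms by environment: 9× C (X4) → match; 1× C (X3) → no; 1× O (X1) → no; 1× N (X3) → no; 1× O (X2) → no; 1× Cl (X1) → no; 6× c (aromatic, X3) → no.
That gives 9 matching atoms.

9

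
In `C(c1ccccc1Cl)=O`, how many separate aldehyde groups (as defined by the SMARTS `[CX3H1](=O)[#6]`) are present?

[CX3H1](=O)[#6] is the SMARTS for an aldehyde: an sp2 carbon with one H, double-bonded to O and single-bonded to carbon.
Exactly one fragment in the molecule meets all constraints, giving 1 match.

1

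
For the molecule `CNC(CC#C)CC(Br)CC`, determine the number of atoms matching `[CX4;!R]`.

The query [CX4;!R] means: aliphatic carbon with four total connections, not in a ring.
Check the 11 heavy atoms by environment: 7× C (X4, acyclic) → match; 1× N (X3, acyclic) → no; 1× Br (X1, acyclic) → no; 2× C (X2, acyclic) → no.
That gives 7 matching atoms.

7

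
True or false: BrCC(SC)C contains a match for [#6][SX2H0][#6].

True

The pattern [#6][SX2H0][#6] describes an aliphatic sulfur bridging two carbons with no H on the sulfur — a thioether.
The molecule carries a methylthio ether (-SCH3), whose atoms satisfy every constraint of the query, so the pattern matches.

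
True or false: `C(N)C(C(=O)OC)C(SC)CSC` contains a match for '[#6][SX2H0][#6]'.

The pattern [#6][SX2H0][#6] describes an aliphatic sulfur bridging two carbons with no H on the sulfur — a thioether.
The molecule carries a methylthio ether (-SCH3), whose atoms satisfy every constraint of the query, so the pattern matches.

True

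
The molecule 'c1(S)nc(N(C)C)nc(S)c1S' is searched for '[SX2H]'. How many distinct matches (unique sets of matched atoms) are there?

3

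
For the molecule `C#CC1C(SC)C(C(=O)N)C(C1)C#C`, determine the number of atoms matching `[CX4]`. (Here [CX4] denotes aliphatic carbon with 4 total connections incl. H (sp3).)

6

The query [CX4] means: C with X4: aliphatic carbon with exactly 4 total connections (bonds + H).
Check the 14 heavy atoms by environment: 6× C (X4) → match; 4× C (X2) → no; 1× C (X3) → no; 1× O (X1) → no; 1× N (X3) → no; 1× S (X2) → no.
That gives 6 matching atoms.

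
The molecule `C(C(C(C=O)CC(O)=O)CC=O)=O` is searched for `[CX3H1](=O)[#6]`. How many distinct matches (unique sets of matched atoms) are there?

3

[CX3H1](=O)[#6] is the SMARTS for an aldehyde: an sp2 carbon with one H, double-bonded to O and single-bonded to carbon.
The molecule carries 3 separate instances of an aldehyde (-CHO) meeting every constraint; each maps to a distinct set of atoms, giving 3 matches.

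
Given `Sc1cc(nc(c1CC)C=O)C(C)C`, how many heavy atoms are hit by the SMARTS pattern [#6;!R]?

6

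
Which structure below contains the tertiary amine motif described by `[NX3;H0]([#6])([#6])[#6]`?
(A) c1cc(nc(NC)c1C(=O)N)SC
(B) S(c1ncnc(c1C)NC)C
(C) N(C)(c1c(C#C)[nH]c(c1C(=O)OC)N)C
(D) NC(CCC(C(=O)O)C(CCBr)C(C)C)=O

[NX3;H0]([#6])([#6])[#6] describes a trivalent nitrogen with no H, bonded to three carbons (a tertiary amine).
(A) has an N-methylamino group (-NHCH3) but the nitrogen still has one H (H1), not H0.
(B) has an N-methylamino group (-NHCH3) but the nitrogen still has one H (H1), not H0.
(C) contains a dimethylamino group (-N(CH3)2), which satisfies every atom and bond constraint.
(D) has a primary amide (-C(=O)NH2) but the amide nitrogen has H2 and only one carbon neighbour.
So the answer is (C).

C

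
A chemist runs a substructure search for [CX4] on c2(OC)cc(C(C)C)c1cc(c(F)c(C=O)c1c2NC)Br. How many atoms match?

5

Check the 21 heavy atoms by environment: 10× c (aromatic, X3) → no; 1× F (X1) → no; 1× C (X3) → no; 1× O (X1) → no; 5× C (X4) → match; 1× N (X3) → no; 1× O (X2) → no; 1× Br (X1) → no.
That gives 5 matching atoms.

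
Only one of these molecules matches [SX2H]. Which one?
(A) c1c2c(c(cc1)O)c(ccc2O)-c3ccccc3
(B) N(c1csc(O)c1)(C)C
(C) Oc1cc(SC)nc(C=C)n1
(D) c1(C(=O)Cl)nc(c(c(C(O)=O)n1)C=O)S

D

[SX2H] describes an aliphatic sulfur with two connections, one being H (a thiol).
(A) has a hydroxyl group (-OH) but it is an -OH, not an -SH.
(B) has a hydroxyl group (-OH) but it is an -OH, not an -SH.
(C) has a hydroxyl group (-OH) but it is an -OH, not an -SH.
(D) contains a thiol (-SH), which satisfies every atom and bond constraint.
So the answer is (D).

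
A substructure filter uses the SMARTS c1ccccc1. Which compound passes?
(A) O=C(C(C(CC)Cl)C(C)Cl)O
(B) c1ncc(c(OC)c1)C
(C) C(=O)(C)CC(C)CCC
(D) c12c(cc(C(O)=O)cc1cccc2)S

c1ccccc1 describes six aromatic carbons in a ring (a benzene ring).
(A) has a methyl group (-CH3) but no six-membered all-carbon aromatic ring is present.
(B) has a methyl group (-CH3) but no six-membered all-carbon aromatic ring is present.
(C) has a methyl group (-CH3) but no six-membered all-carbon aromatic ring is present.
(D) contains the required atom environment, so the pattern matches.
So the answer is (D).

D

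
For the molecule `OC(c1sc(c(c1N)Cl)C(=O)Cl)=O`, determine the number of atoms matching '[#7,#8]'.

4

The query [#7,#8] means: nitrogen or oxygen (comma = OR).
Check the 13 heavy atoms by environment: 1× s (aromatic) → no; 4× c (aromatic) → no; 1× N → match; 2× C → no; 3× O → match; 2× Cl → no.
Summing the matching environments: 1 + 3 = 4 matching atoms.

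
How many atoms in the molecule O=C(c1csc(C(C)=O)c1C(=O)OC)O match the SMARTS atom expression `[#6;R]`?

The query [#6;R] means: carbon that is part of a ring.
Check the 15 heavy atoms by environment: 1× s (aromatic, in 5-ring) → no; 4× c (aromatic, in 5-ring) → match; 5× C (acyclic) → no; 5× O (acyclic) → no.
That gives 4 matching atoms.

4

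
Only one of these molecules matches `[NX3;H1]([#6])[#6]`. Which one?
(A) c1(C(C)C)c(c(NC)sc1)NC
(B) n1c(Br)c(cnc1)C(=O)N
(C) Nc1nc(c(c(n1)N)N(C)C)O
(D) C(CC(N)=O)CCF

A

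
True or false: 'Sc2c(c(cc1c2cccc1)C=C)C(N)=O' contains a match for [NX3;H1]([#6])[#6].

The pattern [NX3;H1]([#6])[#6] describes a trivalent nitrogen with one H, bonded to two carbons — a secondary amine.
The closest candidate here is a primary amide (-C(=O)NH2), but the -C(=O)NH2 nitrogen has H2, not H1. No other fragment satisfies the full query, so there is no match.

False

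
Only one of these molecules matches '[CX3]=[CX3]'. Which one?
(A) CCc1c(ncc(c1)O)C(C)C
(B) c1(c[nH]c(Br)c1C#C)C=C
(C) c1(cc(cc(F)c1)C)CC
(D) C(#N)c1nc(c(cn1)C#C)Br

[CX3]=[CX3] describes a non-aromatic C=C double bond between two sp2 carbons (an alkene).
(A) has an ethyl group (-CH2CH3) but its C-C bond is a single bond between CX4 carbons, not CX3=CX3.
(B) contains a vinyl group (-CH=CH2), which satisfies every atom and bond constraint.
(C) has an ethyl group (-CH2CH3) but its C-C bond is a single bond between CX4 carbons, not CX3=CX3.
(D) has an ethynyl group (-C#CH) but the C-C bond is a triple bond, not a double bond.
So the answer is (B).

B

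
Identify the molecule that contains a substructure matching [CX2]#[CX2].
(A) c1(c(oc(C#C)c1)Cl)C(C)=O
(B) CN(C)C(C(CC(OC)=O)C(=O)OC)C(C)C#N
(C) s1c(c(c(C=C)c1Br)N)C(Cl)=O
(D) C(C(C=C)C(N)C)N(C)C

A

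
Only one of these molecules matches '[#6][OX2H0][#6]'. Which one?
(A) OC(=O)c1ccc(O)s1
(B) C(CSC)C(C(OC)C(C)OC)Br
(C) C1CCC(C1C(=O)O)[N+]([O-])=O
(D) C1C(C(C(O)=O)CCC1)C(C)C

[#6][OX2H0][#6] describes an aliphatic oxygen bridging two carbons with no H on the oxygen (an ether).
(A) has a hydroxyl group (-OH) but the oxygen has H1, not H0 bridging two carbons.
(B) contains a methoxy ether (-OCH3), which satisfies every atom and bond constraint.
(C) has a carboxylic acid group (-C(=O)OH) but the -OH oxygen has H1; the =O is OX1, not OX2.
(D) has a carboxylic acid group (-C(=O)OH) but the -OH oxygen has H1; the =O is OX1, not OX2.
So the answer is (B).

B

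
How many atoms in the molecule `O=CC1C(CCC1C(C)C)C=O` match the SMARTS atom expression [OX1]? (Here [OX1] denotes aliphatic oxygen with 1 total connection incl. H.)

The query [OX1] means: aliphatic oxygen with one total connection — typically a carbonyl =O or an oxide.
Check the 12 heavy atoms by environment: 8× C (X4) → no; 2× C (X3) → no; 2× O (X1) → match.
That gives 2 matching atoms.

2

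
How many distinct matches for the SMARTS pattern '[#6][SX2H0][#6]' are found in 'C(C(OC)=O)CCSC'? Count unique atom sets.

1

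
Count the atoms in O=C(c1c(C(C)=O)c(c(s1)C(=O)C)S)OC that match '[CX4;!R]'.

3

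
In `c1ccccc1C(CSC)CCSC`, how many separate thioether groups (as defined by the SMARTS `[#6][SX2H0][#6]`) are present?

2

[#6][SX2H0][#6] is the SMARTS for a thioether: an aliphatic sulfur bridging two carbons with no H on the sulfur.
The molecule carries 2 separate instances of a methylthio ether (-SCH3) meeting every constraint; each maps to a distinct set of atoms, giving 2 matches.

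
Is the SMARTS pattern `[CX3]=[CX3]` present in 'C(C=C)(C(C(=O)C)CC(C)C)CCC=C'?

The pattern [CX3]=[CX3] describes a non-aromatic C=C double bond between two sp2 carbons — an alkene.
The molecule carries a vinyl group (-CH=CH2), whose atoms satisfy every constraint of the query, so the pattern matches.

Yes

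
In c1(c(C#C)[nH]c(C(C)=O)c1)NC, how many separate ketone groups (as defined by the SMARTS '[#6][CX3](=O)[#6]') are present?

[#6][CX3](=O)[#6] is the SMARTS for a ketone: a carbonyl carbon (no H) flanked by two carbons.
Exactly one fragment in the molecule meets all constraints, giving 1 match.

1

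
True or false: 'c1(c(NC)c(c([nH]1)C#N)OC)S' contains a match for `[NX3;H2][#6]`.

The pattern [NX3;H2][#6] describes a trivalent nitrogen with two H attached to carbon — a primary amine.
The closest candidate here is a nitrile (-C#N), but the nitrogen is NX1 (triple-bonded), not NX3 with two H. No other fragment satisfies the full query, so there is no match.

False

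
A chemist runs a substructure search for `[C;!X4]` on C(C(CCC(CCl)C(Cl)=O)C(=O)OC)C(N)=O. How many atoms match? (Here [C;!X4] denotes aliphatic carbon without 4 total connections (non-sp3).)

Check the 17 heavy atoms by environment: 7× C (X4) → no; 2× Cl (X1) → no; 3× C (X3) → match; 3× O (X1) → no; 1× O (X2) → no; 1× N (X3) → no.
That gives 3 matching atoms.

3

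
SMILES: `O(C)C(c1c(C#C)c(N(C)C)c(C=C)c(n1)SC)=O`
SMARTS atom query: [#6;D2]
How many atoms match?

2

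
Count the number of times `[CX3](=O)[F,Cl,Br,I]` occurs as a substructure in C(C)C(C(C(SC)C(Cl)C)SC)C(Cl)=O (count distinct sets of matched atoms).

1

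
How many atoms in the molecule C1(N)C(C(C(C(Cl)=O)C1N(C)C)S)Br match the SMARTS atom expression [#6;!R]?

3

The query [#6;!R] means: carbon not in any ring.
Check the 14 heavy atoms by environment: 5× C (in 5-ring) → no; 1× Br (acyclic) → no; 1× S (acyclic) → no; 3× C (acyclic) → match; 1× O (acyclic) → no; 1× Cl (acyclic) → no; 2× N (acyclic) → no.
That gives 3 matching atoms.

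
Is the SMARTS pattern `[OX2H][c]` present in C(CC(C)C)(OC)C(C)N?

The pattern [OX2H][c] describes a hydroxyl oxygen attached to an aromatic carbon — a phenol.
The closest candidate here is a methoxy ether (-OCH3), but the oxygen has H0, not H1. No other fragment satisfies the full query, so there is no match.

No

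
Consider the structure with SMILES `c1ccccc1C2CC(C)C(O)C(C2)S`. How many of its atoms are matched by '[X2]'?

The query [X2] means: any atom with exactly two total connections (bonds + H).
Check the 15 heavy atoms by environment: 7× C (X4) → no; 1× S (X2) → match; 6× c (aromatic, X3) → no; 1× O (X2) → match.
Summing the matching environments: 1 + 1 = 2 matching atoms.

2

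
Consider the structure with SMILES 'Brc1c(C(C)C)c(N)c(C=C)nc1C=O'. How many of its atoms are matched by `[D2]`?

Check the 15 heavy atoms by environment: 1× n (aromatic, D2) → match; 5× c (aromatic, D3) → no; 1× Br (D1) → no; 1× N (D1) → no; 2× C (D2) → match; 1× O (D1) → no; 1× C (D3) → no; 3× C (D1) → no.
Summing the matching environments: 1 + 2 = 3 matching atoms.

3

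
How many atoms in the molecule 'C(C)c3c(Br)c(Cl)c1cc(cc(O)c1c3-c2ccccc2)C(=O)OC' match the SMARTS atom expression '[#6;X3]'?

17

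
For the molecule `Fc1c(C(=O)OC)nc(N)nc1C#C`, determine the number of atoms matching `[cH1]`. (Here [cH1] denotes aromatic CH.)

0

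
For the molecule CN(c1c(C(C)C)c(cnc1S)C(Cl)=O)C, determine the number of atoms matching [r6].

6

Check the 16 heavy atoms by environment: 1× n (aromatic, in 6-ring) → match; 5× c (aromatic, in 6-ring) → match; 1× N (acyclic) → no; 6× C (acyclic) → no; 1× O (acyclic) → no; 1× Cl (acyclic) → no; 1× S (acyclic) → no.
Summing the matching environments: 1 + 5 = 6 matching atoms.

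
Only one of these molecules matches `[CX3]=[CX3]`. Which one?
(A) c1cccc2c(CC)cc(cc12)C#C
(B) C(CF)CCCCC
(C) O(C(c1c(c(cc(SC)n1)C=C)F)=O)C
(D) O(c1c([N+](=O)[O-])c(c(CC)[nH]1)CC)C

C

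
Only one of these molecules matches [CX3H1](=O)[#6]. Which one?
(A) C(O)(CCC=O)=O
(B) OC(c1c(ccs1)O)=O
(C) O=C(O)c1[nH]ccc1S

A

[CX3H1](=O)[#6] describes an sp2 carbon with one H, double-bonded to O and single-bonded to carbon (an aldehyde).
(A) contains an aldehyde (-CHO), which satisfies every atom and bond constraint.
(B) has a carboxylic acid group (-C(=O)OH) but the carbonyl carbon has H0 and is bonded to O, not H1.
(C) has a carboxylic acid group (-C(=O)OH) but the carbonyl carbon has H0 and is bonded to O, not H1.
So the answer is (A).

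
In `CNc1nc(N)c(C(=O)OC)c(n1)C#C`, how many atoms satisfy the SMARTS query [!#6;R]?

2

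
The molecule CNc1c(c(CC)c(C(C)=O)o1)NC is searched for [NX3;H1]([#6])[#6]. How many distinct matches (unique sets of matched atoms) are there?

2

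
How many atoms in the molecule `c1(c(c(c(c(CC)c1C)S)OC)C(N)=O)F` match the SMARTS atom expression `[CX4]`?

Check the 16 heavy atoms by environment: 6× c (aromatic, X3) → no; 1× O (X2) → no; 4× C (X4) → match; 1× S (X2) → no; 1× F (X1) → no; 1× C (X3) → no; 1× O (X1) → no; 1× N (X3) → no.
That gives 4 matching atoms.

4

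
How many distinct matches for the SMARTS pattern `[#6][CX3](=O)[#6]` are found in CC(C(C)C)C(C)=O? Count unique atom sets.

1

[#6][CX3](=O)[#6] is the SMARTS for a ketone: a carbonyl carbon (no H) flanked by two carbons.
Exactly one fragment in the molecule meets all constraints, giving 1 match.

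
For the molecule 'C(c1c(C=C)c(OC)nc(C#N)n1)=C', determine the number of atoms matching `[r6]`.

The query [r6] means: r6 matches atoms in a six-membered ring.
Check the 14 heavy atoms by environment: 2× n (aromatic, in 6-ring) → match; 4× c (aromatic, in 6-ring) → match; 1× O (acyclic) → no; 6× C (acyclic) → no; 1× N (acyclic) → no.
Summing the matching environments: 2 + 4 = 6 matching atoms.

6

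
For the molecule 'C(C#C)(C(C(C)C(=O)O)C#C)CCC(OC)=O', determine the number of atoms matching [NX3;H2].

0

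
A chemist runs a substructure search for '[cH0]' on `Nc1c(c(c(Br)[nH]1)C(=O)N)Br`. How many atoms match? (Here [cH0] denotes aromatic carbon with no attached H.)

The query [cH0] means: aromatic carbon with no attached hydrogen (substituted or ring-fusion).
Check the 11 heavy atoms by environment: 1× n (aromatic, H1) → no; 4× c (aromatic, H0) → match; 2× Br (H0) → no; 1× C (H0) → no; 1× O (H0) → no; 2× N (H2) → no.
That gives 4 matching atoms.

4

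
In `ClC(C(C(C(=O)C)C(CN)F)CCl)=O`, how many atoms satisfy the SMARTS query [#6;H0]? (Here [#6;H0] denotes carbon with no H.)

The query [#6;H0] means: any carbon with no attached hydrogen.
Check the 14 heavy atoms by environment: 2× C (H2) → no; 3× C (H1) → no; 1× F (H0) → no; 1× N (H2) → no; 2× C (H0) → match; 2× O (H0) → no; 2× Cl (H0) → no; 1× C (H3) → no.
That gives 2 matching atoms.

2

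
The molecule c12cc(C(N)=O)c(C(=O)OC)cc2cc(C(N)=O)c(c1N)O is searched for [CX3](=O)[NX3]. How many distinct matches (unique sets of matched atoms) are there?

[CX3](=O)[NX3] is the SMARTS for an amide: a carbonyl carbon bonded to a trivalent nitrogen.
The molecule carries 2 separate instances of a primary amide (-C(=O)NH2) meeting every constraint; each maps to a distinct set of atoms, giving 2 matches.

2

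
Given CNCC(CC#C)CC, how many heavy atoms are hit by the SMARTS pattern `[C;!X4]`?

2

The query [C;!X4] means: aliphatic carbon that does not have four total connections.
Check the 9 heavy atoms by environment: 6× C (X4) → no; 2× C (X2) → match; 1× N (X3) → no.
That gives 2 matching atoms.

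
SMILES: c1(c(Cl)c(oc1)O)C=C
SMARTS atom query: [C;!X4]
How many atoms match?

2

Check the 9 heavy atoms by environment: 1× o (aromatic, X2) → no; 4× c (aromatic, X3) → no; 2× C (X3) → match; 1× Cl (X1) → no; 1× O (X2) → no.
That gives 2 matching atoms.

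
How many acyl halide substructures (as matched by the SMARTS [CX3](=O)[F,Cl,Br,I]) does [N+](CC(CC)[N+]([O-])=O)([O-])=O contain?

[CX3](=O)[F,Cl,Br,I] is the SMARTS for an acyl halide: a carbonyl carbon bonded to a halogen.
No fragment in the molecule satisfies every constraint, giving 0 matches.

0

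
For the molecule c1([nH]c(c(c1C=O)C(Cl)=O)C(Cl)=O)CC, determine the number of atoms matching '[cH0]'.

4

The query [cH0] means: aromatic carbon with no attached hydrogen (substituted or ring-fusion).
Check the 15 heavy atoms by environment: 1× n (aromatic, H1) → no; 4× c (aromatic, H0) → match; 2× C (H0) → no; 3× O (H0) → no; 2× Cl (H0) → no; 1× C (H2) → no; 1× C (H3) → no; 1× C (H1) → no.
That gives 4 matching atoms.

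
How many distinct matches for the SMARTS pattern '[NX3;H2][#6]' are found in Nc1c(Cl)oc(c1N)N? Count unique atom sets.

[NX3;H2][#6] is the SMARTS for a primary amine: a trivalent nitrogen with two H attached to carbon.
The molecule carries 3 separate instances of a primary amino group (-NH2) meeting every constraint; each maps to a distinct set of atoms, giving 3 matches.

3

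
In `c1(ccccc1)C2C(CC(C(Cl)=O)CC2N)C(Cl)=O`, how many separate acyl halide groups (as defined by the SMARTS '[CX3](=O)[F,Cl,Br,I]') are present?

[CX3](=O)[F,Cl,Br,I] is the SMARTS for an acyl halide: a carbonyl carbon bonded to a halogen.
The molecule carries 2 separate instances of an acyl chloride (-C(=O)Cl) meeting every constraint; each maps to a distinct set of atoms, giving 2 matches.

2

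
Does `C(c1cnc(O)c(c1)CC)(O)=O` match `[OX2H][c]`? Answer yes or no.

The pattern [OX2H][c] describes a hydroxyl oxygen attached to an aromatic carbon — a phenol.
The molecule carries a hydroxyl group (-OH), whose atoms satisfy every constraint of the query, so the pattern matches.

Yes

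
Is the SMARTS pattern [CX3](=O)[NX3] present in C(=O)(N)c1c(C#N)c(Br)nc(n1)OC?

Yes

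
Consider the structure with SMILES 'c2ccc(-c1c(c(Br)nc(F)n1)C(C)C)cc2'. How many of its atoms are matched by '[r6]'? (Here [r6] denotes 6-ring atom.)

Check the 17 heavy atoms by environment: 2× n (aromatic, in 6-ring) → match; 10× c (aromatic, in 6-ring) → match; 3× C (acyclic) → no; 1× F (acyclic) → no; 1× Br (acyclic) → no.
Summing the matching environments: 2 + 10 = 12 matching atoms.

12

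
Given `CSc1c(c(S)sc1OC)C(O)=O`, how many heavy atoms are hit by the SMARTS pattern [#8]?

3

The query [#8] means: #8 matches any oxygen atom.
Check the 13 heavy atoms by environment: 1× s (aromatic) → no; 4× c (aromatic) → no; 2× S → no; 3× O → match; 3× C → no.
That gives 3 matching atoms.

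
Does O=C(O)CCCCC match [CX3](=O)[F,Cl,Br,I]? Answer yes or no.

The pattern [CX3](=O)[F,Cl,Br,I] describes a carbonyl carbon bonded to a halogen — an acyl halide.
The closest candidate here is a carboxylic acid group (-C(=O)OH), but the carbonyl is bonded to -OH, not to a halogen. No other fragment satisfies the full query, so there is no match.

No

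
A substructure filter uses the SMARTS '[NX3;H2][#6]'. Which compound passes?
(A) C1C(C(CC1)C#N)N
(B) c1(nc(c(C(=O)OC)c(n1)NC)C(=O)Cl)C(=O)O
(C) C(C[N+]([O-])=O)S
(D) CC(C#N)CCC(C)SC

A

[NX3;H2][#6] describes a trivalent nitrogen with two H attached to carbon (a primary amine).
(A) contains a primary amino group (-NH2), which satisfies every atom and bond constraint.
(B) has an N-methylamino group (-NHCH3) but the nitrogen bears two carbons and only one H (H1), not H2.
(C) has a nitro group (-[N+](=O)[O-]) but the nitrogen is [N+] with no H, not NX3H2.
(D) has a nitrile (-C#N) but the nitrogen is NX1 (triple-bonded), not NX3 with two H.
So the answer is (A).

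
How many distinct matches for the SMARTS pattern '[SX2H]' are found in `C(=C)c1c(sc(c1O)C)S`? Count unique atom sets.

1

[SX2H] is the SMARTS for a thiol: an aliphatic sulfur with two connections, one being H.
Exactly one fragment in the molecule meets all constraints, giving 1 match.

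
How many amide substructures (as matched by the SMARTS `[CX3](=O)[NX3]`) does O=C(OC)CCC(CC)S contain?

[CX3](=O)[NX3] is the SMARTS for an amide: a carbonyl carbon bonded to a trivalent nitrogen.
The molecule has a methyl-ester group (-C(=O)OCH3), but the carbonyl is bonded to O, not to an NX3 nitrogen; nothing else fits, so there are 0 matches.

0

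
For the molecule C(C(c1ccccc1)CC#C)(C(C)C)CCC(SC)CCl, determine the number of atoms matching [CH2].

4

The query [CH2] means: aliphatic carbon with exactly two hydrogens.
Check the 21 heavy atoms by environment: 4× C (H2) → match; 5× C (H1) → no; 1× c (aromatic, H0) → no; 5× c (aromatic, H1) → no; 3× C (H3) → no; 1× C (H0) → no; 1× S (H0) → no; 1× Cl (H0) → no.
That gives 4 matching atoms.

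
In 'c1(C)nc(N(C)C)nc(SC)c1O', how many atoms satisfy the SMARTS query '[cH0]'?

The query [cH0] means: aromatic carbon with no attached hydrogen (substituted or ring-fusion).
Check the 13 heavy atoms by environment: 2× n (aromatic, H0) → no; 4× c (aromatic, H0) → match; 1× N (H0) → no; 4× C (H3) → no; 1× O (H1) → no; 1× S (H0) → no.
That gives 4 matching atoms.

4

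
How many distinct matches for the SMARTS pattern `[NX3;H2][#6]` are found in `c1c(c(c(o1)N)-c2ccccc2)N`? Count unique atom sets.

2

[NX3;H2][#6] is the SMARTS for a primary amine: a trivalent nitrogen with two H attached to carbon.
The molecule carries 2 separate instances of a primary amino group (-NH2) meeting every constraint; each maps to a distinct set of atoms, giving 2 matches.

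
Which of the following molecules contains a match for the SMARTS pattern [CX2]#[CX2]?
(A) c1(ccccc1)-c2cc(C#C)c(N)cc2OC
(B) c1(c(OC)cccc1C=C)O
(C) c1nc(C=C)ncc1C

A

[CX2]#[CX2] describes a carbon-carbon triple bond (an alkyne).
(A) contains an ethynyl group (-C#CH), which satisfies every atom and bond constraint.
(B) has a vinyl group (-CH=CH2) but the C=C is a double bond; both carbons are CX3, not CX2.
(C) has a vinyl group (-CH=CH2) but the C=C is a double bond; both carbons are CX3, not CX2.
So the answer is (A).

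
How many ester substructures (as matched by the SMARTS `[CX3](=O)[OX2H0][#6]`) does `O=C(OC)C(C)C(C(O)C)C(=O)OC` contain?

2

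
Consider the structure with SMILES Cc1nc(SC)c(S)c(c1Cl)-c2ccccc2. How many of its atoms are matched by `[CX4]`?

Check the 17 heavy atoms by environment: 1× n (aromatic, X2) → no; 11× c (aromatic, X3) → no; 2× S (X2) → no; 2× C (X4) → match; 1× Cl (X1) → no.
That gives 2 matching atoms.

2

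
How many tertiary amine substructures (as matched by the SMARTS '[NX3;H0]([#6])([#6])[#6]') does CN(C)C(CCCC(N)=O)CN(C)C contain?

2

[NX3;H0]([#6])([#6])[#6] is the SMARTS for a tertiary amine: a trivalent nitrogen with no H, bonded to three carbons.
The molecule carries 2 separate instances of a dimethylamino group (-N(CH3)2) meeting every constraint; each maps to a distinct set of atoms, giving 2 matches.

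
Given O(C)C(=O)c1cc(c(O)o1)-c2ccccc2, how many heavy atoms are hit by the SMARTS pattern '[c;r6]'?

6

The query [c;r6] means: aromatic carbon that belongs to a six-membered ring.
Check the 16 heavy atoms by environment: 1× o (aromatic, in 5-ring) → no; 4× c (aromatic, in 5-ring) → no; 6× c (aromatic, in 6-ring) → match; 2× C (acyclic) → no; 3× O (acyclic) → no.
That gives 6 matching atoms.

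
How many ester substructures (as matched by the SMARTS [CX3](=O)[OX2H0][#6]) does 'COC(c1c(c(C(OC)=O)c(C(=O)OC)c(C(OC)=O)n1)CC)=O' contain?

4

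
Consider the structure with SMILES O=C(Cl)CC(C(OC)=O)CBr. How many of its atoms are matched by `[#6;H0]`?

Check the 11 heavy atoms by environment: 2× C (H2) → no; 1× C (H1) → no; 2× C (H0) → match; 3× O (H0) → no; 1× Cl (H0) → no; 1× Br (H0) → no; 1× C (H3) → no.
That gives 2 matching atoms.

2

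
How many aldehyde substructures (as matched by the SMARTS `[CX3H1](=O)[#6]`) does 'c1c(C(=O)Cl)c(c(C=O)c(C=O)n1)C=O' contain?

[CX3H1](=O)[#6] is the SMARTS for an aldehyde: an sp2 carbon with one H, double-bonded to O and single-bonded to carbon.
The molecule carries 3 separate instances of an aldehyde (-CHO) meeting every constraint; each maps to a distinct set of atoms, giving 3 matches.

3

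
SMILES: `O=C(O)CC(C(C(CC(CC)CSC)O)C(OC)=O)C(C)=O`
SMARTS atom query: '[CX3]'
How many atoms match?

3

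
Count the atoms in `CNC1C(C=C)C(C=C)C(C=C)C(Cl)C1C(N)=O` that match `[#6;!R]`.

8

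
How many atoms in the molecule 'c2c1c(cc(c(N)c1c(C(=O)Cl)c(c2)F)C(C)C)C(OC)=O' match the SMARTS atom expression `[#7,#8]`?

4

Check the 22 heavy atoms by environment: 10× c (aromatic) → no; 1× N → match; 6× C → no; 3× O → match; 1× Cl → no; 1× F → no.
Summing the matching environments: 1 + 3 = 4 matching atoms.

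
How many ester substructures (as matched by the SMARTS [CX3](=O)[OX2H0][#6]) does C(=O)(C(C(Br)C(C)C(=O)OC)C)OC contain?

2

[CX3](=O)[OX2H0][#6] is the SMARTS for an ester: a carbonyl carbon bonded to an oxygen that is itself bonded to carbon (no H on that O).
The molecule carries 2 separate instances of a methyl-ester group (-C(=O)OCH3) meeting every constraint; each maps to a distinct set of atoms, giving 2 matches.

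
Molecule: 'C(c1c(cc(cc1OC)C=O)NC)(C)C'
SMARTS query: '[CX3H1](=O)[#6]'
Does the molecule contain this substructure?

The pattern [CX3H1](=O)[#6] describes an sp2 carbon with one H, double-bonded to O and single-bonded to carbon — an aldehyde.
The molecule carries an aldehyde (-CHO), whose atoms satisfy every constraint of the query, so the pattern matches.

Yes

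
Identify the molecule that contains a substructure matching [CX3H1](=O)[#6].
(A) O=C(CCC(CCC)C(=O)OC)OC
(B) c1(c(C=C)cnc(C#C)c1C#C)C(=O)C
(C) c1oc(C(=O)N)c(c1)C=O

[CX3H1](=O)[#6] describes an sp2 carbon with one H, double-bonded to O and single-bonded to carbon (an aldehyde).
(A) has a methyl-ester group (-C(=O)OCH3) but the carbonyl carbon has H0, not H1.
(B) has an acetyl/ketone group (-C(=O)CH3) but the carbonyl carbon has H0 (two carbon neighbours), not H1.
(C) contains an aldehyde (-CHO), which satisfies every atom and bond constraint.
So the answer is (C).

C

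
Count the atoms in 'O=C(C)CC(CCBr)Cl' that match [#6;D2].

The query [#6;D2] means: any carbon bonded to exactly two heavy atoms.
Check the 9 heavy atoms by environment: 3× C (D2) → match; 2× C (D3) → no; 1× Cl (D1) → no; 1× O (D1) → no; 1× C (D1) → no; 1× Br (D1) → no.
That gives 3 matching atoms.

3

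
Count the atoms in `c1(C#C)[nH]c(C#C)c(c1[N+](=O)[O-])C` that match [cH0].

The query [cH0] means: aromatic carbon with no attached hydrogen (substituted or ring-fusion).
Check the 13 heavy atoms by environment: 1× n (aromatic, H1) → no; 4× c (aromatic, H0) → match; 1× N (charge +1, H0) → no; 1× O (charge -1, H0) → no; 1× O (H0) → no; 2× C (H0) → no; 2× C (H1) → no; 1× C (H3) → no.
That gives 4 matching atoms.

4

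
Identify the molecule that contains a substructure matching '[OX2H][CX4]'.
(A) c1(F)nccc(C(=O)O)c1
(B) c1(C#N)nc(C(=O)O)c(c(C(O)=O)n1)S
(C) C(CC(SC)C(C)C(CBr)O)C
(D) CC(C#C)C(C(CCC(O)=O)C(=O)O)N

[OX2H][CX4] describes a hydroxyl oxygen bound to an sp3 (X4) carbon (an aliphatic alcohol).
(A) has a carboxylic acid group (-C(=O)OH) but the -OH is on a CX3 carbonyl carbon, not a CX4 carbon.
(B) has a carboxylic acid group (-C(=O)OH) but the -OH is on a CX3 carbonyl carbon, not a CX4 carbon.
(C) contains a hydroxyl group (-OH), which satisfies every atom and bond constraint.
(D) has a carboxylic acid group (-C(=O)OH) but the -OH is on a CX3 carbonyl carbon, not a CX4 carbon.
So the answer is (C).

C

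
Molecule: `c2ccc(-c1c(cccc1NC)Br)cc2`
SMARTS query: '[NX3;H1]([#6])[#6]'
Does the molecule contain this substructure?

Yes

The pattern [NX3;H1]([#6])[#6] describes a trivalent nitrogen with one H, bonded to two carbons — a secondary amine.
The molecule carries an N-methylamino group (-NHCH3), whose atoms satisfy every constraint of the query, so the pattern matches.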